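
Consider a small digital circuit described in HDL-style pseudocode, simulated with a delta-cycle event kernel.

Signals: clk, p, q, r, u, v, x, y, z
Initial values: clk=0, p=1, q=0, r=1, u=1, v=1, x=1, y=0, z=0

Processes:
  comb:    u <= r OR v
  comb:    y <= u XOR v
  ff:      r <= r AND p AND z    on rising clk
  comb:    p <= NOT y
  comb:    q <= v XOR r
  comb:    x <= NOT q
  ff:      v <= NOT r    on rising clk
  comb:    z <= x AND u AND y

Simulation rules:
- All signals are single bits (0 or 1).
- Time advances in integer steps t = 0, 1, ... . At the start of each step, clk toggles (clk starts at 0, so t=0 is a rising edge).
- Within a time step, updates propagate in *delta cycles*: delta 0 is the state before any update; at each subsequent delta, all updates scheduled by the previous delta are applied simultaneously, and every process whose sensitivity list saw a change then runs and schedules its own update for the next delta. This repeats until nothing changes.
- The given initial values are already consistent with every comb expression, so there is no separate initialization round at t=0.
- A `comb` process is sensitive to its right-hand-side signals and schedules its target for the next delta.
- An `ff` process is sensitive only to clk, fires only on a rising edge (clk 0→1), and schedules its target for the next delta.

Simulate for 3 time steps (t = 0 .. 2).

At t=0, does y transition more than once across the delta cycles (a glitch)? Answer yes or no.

yes

t0.Δ0 x=1 q=0 clk=0 p=1 r=1 v=1 y=0 z=0 u=1
t0.Δ1 x=1 q=0 clk=1 p=1 r=1 v=1 y=0 z=0 u=1
t0.Δ2 x=1 q=0 clk=1 p=1 r=0 v=0 y=0 z=0 u=1
t0.Δ3 x=1 q=0 clk=1 p=1 r=0 v=0 y=1 z=0 u=0
t0.Δ4 x=1 q=0 clk=1 p=0 r=0 v=0 y=0 z=0 u=0
t0.Δ5 x=1 q=0 clk=1 p=1 r=0 v=0 y=0 z=0 u=0
t1.Δ0 x=1 q=0 clk=1 p=1 r=0 v=0 y=0 z=0 u=0
t1.Δ1 x=1 q=0 clk=0 p=1 r=0 v=0 y=0 z=0 u=0
t2.Δ0 x=1 q=0 clk=0 p=1 r=0 v=0 y=0 z=0 u=0
t2.Δ1 x=1 q=0 clk=1 p=1 r=0 v=0 y=0 z=0 u=0
t2.Δ2 x=1 q=0 clk=1 p=1 r=0 v=1 y=0 z=0 u=0
t2.Δ3 x=1 q=1 clk=1 p=1 r=0 v=1 y=1 z=0 u=1
t2.Δ4 x=0 q=1 clk=1 p=0 r=0 v=1 y=0 z=1 u=1
t2.Δ5 x=0 q=1 clk=1 p=1 r=0 v=1 y=0 z=0 u=1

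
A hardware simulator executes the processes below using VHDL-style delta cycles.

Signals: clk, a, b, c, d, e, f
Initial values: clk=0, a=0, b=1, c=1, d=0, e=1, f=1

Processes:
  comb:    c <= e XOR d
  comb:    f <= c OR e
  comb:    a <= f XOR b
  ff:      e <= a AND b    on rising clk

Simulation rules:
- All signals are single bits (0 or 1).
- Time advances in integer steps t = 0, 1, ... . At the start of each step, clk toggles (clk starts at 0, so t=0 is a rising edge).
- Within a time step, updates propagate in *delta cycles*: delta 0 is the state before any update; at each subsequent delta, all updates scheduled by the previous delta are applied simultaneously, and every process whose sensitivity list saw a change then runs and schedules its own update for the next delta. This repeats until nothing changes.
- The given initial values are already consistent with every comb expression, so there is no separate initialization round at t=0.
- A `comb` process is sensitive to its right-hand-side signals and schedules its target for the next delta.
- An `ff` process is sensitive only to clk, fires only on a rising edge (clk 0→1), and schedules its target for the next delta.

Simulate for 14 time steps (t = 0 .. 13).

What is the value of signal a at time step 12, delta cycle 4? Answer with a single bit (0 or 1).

[bits: f,a,d,e,clk,b,c]
t=0: Δ0=1001011 Δ1=1001111 Δ2=1000111 Δ3=1000110 Δ4=0000110 Δ5=0100110 | 5Δ
t=1: Δ0=0100110 Δ1=0100010 | 1Δ
t=2: Δ0=0100010 Δ1=0100110 Δ2=0101110 Δ3=1101111 Δ4=1001111 | 4Δ
t=3: Δ0=1001111 Δ1=1001011 | 1Δ
t=4: Δ0=1001011 Δ1=1001111 Δ2=1000111 Δ3=1000110 Δ4=0000110 Δ5=0100110 | 5Δ
t=5: Δ0=0100110 Δ1=0100010 | 1Δ
t=6: Δ0=0100010 Δ1=0100110 Δ2=0101110 Δ3=1101111 Δ4=1001111 | 4Δ
t=7: Δ0=1001111 Δ1=1001011 | 1Δ
t=8: Δ0=1001011 Δ1=1001111 Δ2=1000111 Δ3=1000110 Δ4=0000110 Δ5=0100110 | 5Δ
t=9: Δ0=0100110 Δ1=0100010 | 1Δ
t=10: Δ0=0100010 Δ1=0100110 Δ2=0101110 Δ3=1101111 Δ4=1001111 | 4Δ
t=11: Δ0=1001111 Δ1=1001011 | 1Δ
t=12: Δ0=1001011 Δ1=1001111 Δ2=1000111 Δ3=1000110 Δ4=0000110 Δ5=0100110 | 5Δ
t=13: Δ0=0100110 Δ1=0100010 | 1Δ

0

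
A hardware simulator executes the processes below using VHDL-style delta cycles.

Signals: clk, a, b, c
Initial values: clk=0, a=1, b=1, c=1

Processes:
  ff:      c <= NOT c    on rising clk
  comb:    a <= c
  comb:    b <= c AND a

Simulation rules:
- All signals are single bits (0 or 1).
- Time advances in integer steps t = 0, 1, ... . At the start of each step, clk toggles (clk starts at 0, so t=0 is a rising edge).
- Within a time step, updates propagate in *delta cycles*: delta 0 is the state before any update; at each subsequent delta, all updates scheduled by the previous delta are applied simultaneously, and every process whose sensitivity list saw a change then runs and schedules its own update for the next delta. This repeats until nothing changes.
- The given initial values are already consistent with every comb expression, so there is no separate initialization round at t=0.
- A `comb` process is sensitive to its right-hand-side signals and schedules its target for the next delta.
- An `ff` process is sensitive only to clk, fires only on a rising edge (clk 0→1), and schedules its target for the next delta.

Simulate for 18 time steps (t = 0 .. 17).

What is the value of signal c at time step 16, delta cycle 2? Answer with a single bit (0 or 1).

t=0 Δ0: b=1 a=1 clk=0 c=1
  Δ1: clk:0→1
  Δ2: c:1→0
  Δ3: b:1→0, a:1→0
  (3Δ to stable)
t=1 Δ0: b=0 a=0 clk=1 c=0
  Δ1: clk:1→0
  (1Δ to stable)
t=2 Δ0: b=0 a=0 clk=0 c=0
  Δ1: clk:0→1
  Δ2: c:0→1
  Δ3: a:0→1
  Δ4: b:0→1
  (4Δ to stable)
t=3 Δ0: b=1 a=1 clk=1 c=1
  Δ1: clk:1→0
  (1Δ to stable)
t=4 Δ0: b=1 a=1 clk=0 c=1
  Δ1: clk:0→1
  Δ2: c:1→0
  Δ3: b:1→0, a:1→0
  (3Δ to stable)
t=5 Δ0: b=0 a=0 clk=1 c=0
  Δ1: clk:1→0
  (1Δ to stable)
t=6 Δ0: b=0 a=0 clk=0 c=0
  Δ1: clk:0→1
  Δ2: c:0→1
  Δ3: a:0→1
  Δ4: b:0→1
  (4Δ to stable)
t=7 Δ0: b=1 a=1 clk=1 c=1
  Δ1: clk:1→0
  (1Δ to stable)
t=8 Δ0: b=1 a=1 clk=0 c=1
  Δ1: clk:0→1
  Δ2: c:1→0
  Δ3: b:1→0, a:1→0
  (3Δ to stable)
t=9 Δ0: b=0 a=0 clk=1 c=0
  Δ1: clk:1→0
  (1Δ to stable)
t=10 Δ0: b=0 a=0 clk=0 c=0
  Δ1: clk:0→1
  Δ2: c:0→1
  Δ3: a:0→1
  Δ4: b:0→1
  (4Δ to stable)
t=11 Δ0: b=1 a=1 clk=1 c=1
  Δ1: clk:1→0
  (1Δ to stable)
t=12 Δ0: b=1 a=1 clk=0 c=1
  Δ1: clk:0→1
  Δ2: c:1→0
  Δ3: b:1→0, a:1→0
  (3Δ to stable)
t=13 Δ0: b=0 a=0 clk=1 c=0
  Δ1: clk:1→0
  (1Δ to stable)
t=14 Δ0: b=0 a=0 clk=0 c=0
  Δ1: clk:0→1
  Δ2: c:0→1
  Δ3: a:0→1
  Δ4: b:0→1
  (4Δ to stable)
t=15 Δ0: b=1 a=1 clk=1 c=1
  Δ1: clk:1→0
  (1Δ to stable)
t=16 Δ0: b=1 a=1 clk=0 c=1
  Δ1: clk:0→1
  Δ2: c:1→0
  Δ3: b:1→0, a:1→0
  (3Δ to stable)
t=17 Δ0: b=0 a=0 clk=1 c=0
  Δ1: clk:1→0
  (1Δ to stable)

0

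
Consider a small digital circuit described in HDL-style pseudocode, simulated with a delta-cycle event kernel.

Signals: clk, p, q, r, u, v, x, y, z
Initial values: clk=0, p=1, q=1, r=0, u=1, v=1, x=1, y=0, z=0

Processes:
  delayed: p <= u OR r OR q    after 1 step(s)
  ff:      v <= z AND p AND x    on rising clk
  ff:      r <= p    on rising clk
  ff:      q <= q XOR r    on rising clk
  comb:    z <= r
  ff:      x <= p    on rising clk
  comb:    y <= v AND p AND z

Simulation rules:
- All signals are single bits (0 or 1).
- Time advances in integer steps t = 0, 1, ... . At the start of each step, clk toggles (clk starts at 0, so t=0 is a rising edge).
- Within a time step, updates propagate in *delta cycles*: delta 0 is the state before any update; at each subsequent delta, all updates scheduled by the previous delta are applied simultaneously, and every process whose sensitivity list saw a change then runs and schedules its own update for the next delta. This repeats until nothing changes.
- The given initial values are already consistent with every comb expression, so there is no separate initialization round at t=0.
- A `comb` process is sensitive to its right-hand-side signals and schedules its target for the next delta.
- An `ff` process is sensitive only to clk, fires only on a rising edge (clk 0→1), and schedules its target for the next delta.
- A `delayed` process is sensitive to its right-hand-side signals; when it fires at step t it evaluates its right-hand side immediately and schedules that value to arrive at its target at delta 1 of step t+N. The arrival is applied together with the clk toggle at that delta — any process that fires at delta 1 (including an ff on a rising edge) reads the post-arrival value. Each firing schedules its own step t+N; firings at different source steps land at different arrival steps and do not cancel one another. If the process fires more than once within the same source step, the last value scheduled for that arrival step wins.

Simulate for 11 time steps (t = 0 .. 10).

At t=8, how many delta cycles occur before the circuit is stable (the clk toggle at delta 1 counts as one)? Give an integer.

2

t0.Δ0 clk=0 z=0 y=0 x=1 u=1 p=1 q=1 r=0 v=1
t0.Δ1 clk=1 z=0 y=0 x=1 u=1 p=1 q=1 r=0 v=1
t0.Δ2 clk=1 z=0 y=0 x=1 u=1 p=1 q=1 r=1 v=0
t0.Δ3 clk=1 z=1 y=0 x=1 u=1 p=1 q=1 r=1 v=0
t1.Δ0 clk=1 z=1 y=0 x=1 u=1 p=1 q=1 r=1 v=0
t1.Δ1 clk=0 z=1 y=0 x=1 u=1 p=1 q=1 r=1 v=0
t2.Δ0 clk=0 z=1 y=0 x=1 u=1 p=1 q=1 r=1 v=0
t2.Δ1 clk=1 z=1 y=0 x=1 u=1 p=1 q=1 r=1 v=0
t2.Δ2 clk=1 z=1 y=0 x=1 u=1 p=1 q=0 r=1 v=1
t2.Δ3 clk=1 z=1 y=1 x=1 u=1 p=1 q=0 r=1 v=1
t3.Δ0 clk=1 z=1 y=1 x=1 u=1 p=1 q=0 r=1 v=1
t3.Δ1 clk=0 z=1 y=1 x=1 u=1 p=1 q=0 r=1 v=1
t4.Δ0 clk=0 z=1 y=1 x=1 u=1 p=1 q=0 r=1 v=1
t4.Δ1 clk=1 z=1 y=1 x=1 u=1 p=1 q=0 r=1 v=1
t4.Δ2 clk=1 z=1 y=1 x=1 u=1 p=1 q=1 r=1 v=1
t5.Δ0 clk=1 z=1 y=1 x=1 u=1 p=1 q=1 r=1 v=1
t5.Δ1 clk=0 z=1 y=1 x=1 u=1 p=1 q=1 r=1 v=1
t6.Δ0 clk=0 z=1 y=1 x=1 u=1 p=1 q=1 r=1 v=1
t6.Δ1 clk=1 z=1 y=1 x=1 u=1 p=1 q=1 r=1 v=1
t6.Δ2 clk=1 z=1 y=1 x=1 u=1 p=1 q=0 r=1 v=1
t7.Δ0 clk=1 z=1 y=1 x=1 u=1 p=1 q=0 r=1 v=1
t7.Δ1 clk=0 z=1 y=1 x=1 u=1 p=1 q=0 r=1 v=1
t8.Δ0 clk=0 z=1 y=1 x=1 u=1 p=1 q=0 r=1 v=1
t8.Δ1 clk=1 z=1 y=1 x=1 u=1 p=1 q=0 r=1 v=1
t8.Δ2 clk=1 z=1 y=1 x=1 u=1 p=1 q=1 r=1 v=1
t9.Δ0 clk=1 z=1 y=1 x=1 u=1 p=1 q=1 r=1 v=1
t9.Δ1 clk=0 z=1 y=1 x=1 u=1 p=1 q=1 r=1 v=1
t10.Δ0 clk=0 z=1 y=1 x=1 u=1 p=1 q=1 r=1 v=1
t10.Δ1 clk=1 z=1 y=1 x=1 u=1 p=1 q=1 r=1 v=1
t10.Δ2 clk=1 z=1 y=1 x=1 u=1 p=1 q=0 r=1 v=1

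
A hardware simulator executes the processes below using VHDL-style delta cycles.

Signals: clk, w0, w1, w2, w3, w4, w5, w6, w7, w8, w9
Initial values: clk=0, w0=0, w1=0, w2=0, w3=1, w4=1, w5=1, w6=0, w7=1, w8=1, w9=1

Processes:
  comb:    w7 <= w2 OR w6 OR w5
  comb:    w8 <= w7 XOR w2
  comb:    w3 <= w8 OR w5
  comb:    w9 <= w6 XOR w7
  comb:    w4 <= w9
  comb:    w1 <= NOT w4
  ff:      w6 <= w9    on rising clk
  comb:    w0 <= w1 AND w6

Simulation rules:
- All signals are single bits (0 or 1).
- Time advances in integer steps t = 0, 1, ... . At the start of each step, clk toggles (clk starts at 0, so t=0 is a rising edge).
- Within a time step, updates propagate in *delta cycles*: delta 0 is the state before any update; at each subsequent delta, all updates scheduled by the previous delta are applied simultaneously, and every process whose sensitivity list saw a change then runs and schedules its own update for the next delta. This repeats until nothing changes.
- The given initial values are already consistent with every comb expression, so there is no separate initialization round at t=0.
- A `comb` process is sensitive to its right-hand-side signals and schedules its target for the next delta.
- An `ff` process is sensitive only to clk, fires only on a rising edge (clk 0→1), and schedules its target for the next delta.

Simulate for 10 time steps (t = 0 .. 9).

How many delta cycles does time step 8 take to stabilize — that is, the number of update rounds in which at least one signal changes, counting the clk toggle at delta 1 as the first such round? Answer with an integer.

[bits: w2,clk,w1,w5,w4,w0,w9,w6,w8,w7,w3]
t=0: Δ0=00011010111 Δ1=01011010111 Δ2=01011011111 Δ3=01011001111 Δ4=01010001111 Δ5=01110001111 Δ6=01110101111 | 6Δ
t=1: Δ0=01110101111 Δ1=00110101111 | 1Δ
t=2: Δ0=00110101111 Δ1=01110101111 Δ2=01110100111 Δ3=01110010111 Δ4=01111010111 Δ5=01011010111 | 5Δ
t=3: Δ0=01011010111 Δ1=00011010111 | 1Δ
t=4: Δ0=00011010111 Δ1=01011010111 Δ2=01011011111 Δ3=01011001111 Δ4=01010001111 Δ5=01110001111 Δ6=01110101111 | 6Δ
t=5: Δ0=01110101111 Δ1=00110101111 | 1Δ
t=6: Δ0=00110101111 Δ1=01110101111 Δ2=01110100111 Δ3=01110010111 Δ4=01111010111 Δ5=01011010111 | 5Δ
t=7: Δ0=01011010111 Δ1=00011010111 | 1Δ
t=8: Δ0=00011010111 Δ1=01011010111 Δ2=01011011111 Δ3=01011001111 Δ4=01010001111 Δ5=01110001111 Δ6=01110101111 | 6Δ
t=9: Δ0=01110101111 Δ1=00110101111 | 1Δ

6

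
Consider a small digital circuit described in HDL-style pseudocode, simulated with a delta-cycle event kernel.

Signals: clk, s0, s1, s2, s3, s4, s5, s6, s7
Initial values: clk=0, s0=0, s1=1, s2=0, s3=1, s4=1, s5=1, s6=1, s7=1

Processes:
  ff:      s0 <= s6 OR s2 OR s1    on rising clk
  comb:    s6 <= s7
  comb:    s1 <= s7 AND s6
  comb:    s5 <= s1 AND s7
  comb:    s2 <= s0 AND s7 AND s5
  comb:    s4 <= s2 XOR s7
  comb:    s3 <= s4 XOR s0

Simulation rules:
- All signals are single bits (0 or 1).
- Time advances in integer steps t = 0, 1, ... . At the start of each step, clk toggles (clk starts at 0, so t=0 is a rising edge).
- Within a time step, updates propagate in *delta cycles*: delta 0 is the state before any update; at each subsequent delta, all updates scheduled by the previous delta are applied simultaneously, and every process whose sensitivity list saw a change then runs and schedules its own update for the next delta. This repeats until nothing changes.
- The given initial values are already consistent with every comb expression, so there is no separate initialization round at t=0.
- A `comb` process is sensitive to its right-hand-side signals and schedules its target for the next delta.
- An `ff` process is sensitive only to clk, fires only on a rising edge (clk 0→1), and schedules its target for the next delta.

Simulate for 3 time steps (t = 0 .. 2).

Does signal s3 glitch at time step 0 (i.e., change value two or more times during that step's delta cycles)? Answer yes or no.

[bits: s3,s0,clk,s2,s1,s4,s5,s7,s6]
t=0: Δ0=100011111 Δ1=101011111 Δ2=111011111 Δ3=011111111 Δ4=011110111 Δ5=111110111 | 5Δ
t=1: Δ0=111110111 Δ1=110110111 | 1Δ
t=2: Δ0=110110111 Δ1=111110111 | 1Δ

yes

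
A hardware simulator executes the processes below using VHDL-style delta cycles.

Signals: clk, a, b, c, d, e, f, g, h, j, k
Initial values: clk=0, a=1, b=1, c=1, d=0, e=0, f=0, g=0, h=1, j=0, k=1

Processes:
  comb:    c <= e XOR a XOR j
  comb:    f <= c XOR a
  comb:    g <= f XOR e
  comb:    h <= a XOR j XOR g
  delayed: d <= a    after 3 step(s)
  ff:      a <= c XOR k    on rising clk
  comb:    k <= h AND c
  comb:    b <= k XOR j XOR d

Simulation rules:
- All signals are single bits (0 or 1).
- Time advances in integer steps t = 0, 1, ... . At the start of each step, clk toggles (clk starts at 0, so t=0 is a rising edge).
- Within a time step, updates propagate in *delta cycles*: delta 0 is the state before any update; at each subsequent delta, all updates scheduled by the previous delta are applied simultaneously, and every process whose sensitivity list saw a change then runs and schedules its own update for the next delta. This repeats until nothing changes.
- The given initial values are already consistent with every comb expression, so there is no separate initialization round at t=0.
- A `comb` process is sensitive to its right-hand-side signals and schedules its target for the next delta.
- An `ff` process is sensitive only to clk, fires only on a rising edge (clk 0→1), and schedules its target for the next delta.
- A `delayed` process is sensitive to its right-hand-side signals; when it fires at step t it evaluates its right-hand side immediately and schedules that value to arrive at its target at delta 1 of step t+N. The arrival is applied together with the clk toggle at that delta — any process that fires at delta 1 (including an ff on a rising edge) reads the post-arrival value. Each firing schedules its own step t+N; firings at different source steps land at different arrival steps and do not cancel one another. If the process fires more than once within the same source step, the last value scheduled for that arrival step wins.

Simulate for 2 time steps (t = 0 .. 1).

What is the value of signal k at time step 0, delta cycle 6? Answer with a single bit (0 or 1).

t0.Δ0 f=0 d=0 j=0 c=1 b=1 h=1 clk=0 g=0 e=0 a=1 k=1
t0.Δ1 f=0 d=0 j=0 c=1 b=1 h=1 clk=1 g=0 e=0 a=1 k=1
t0.Δ2 f=0 d=0 j=0 c=1 b=1 h=1 clk=1 g=0 e=0 a=0 k=1
t0.Δ3 f=1 d=0 j=0 c=0 b=1 h=0 clk=1 g=0 e=0 a=0 k=1
t0.Δ4 f=0 d=0 j=0 c=0 b=1 h=0 clk=1 g=1 e=0 a=0 k=0
t0.Δ5 f=0 d=0 j=0 c=0 b=0 h=1 clk=1 g=0 e=0 a=0 k=0
t0.Δ6 f=0 d=0 j=0 c=0 b=0 h=0 clk=1 g=0 e=0 a=0 k=0
t1.Δ0 f=0 d=0 j=0 c=0 b=0 h=0 clk=1 g=0 e=0 a=0 k=0
t1.Δ1 f=0 d=0 j=0 c=0 b=0 h=0 clk=0 g=0 e=0 a=0 k=0

0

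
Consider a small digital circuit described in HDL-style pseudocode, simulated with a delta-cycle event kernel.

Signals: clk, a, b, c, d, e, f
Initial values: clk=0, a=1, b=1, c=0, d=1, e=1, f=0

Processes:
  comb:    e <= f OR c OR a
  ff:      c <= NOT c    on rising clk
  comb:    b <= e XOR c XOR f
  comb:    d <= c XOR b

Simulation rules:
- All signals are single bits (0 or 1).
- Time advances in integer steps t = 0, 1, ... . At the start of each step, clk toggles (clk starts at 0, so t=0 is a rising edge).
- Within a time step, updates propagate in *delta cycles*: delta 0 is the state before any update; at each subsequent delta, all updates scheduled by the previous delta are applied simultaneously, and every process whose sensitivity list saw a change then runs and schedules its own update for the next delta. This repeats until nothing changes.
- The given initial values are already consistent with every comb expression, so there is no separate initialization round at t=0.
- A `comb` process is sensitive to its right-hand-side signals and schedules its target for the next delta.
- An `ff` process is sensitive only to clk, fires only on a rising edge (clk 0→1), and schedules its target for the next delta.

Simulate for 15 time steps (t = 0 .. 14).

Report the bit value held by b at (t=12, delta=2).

t=0 Δ0: e=1 a=1 clk=0 b=1 c=0 f=0 d=1
  Δ1: clk:0→1
  Δ2: c:0→1
  Δ3: b:1→0, d:1→0
  Δ4: d:0→1
  (4Δ to stable)
t=1 Δ0: e=1 a=1 clk=1 b=0 c=1 f=0 d=1
  Δ1: clk:1→0
  (1Δ to stable)
t=2 Δ0: e=1 a=1 clk=0 b=0 c=1 f=0 d=1
  Δ1: clk:0→1
  Δ2: c:1→0
  Δ3: b:0→1, d:1→0
  Δ4: d:0→1
  (4Δ to stable)
t=3 Δ0: e=1 a=1 clk=1 b=1 c=0 f=0 d=1
  Δ1: clk:1→0
  (1Δ to stable)
t=4 Δ0: e=1 a=1 clk=0 b=1 c=0 f=0 d=1
  Δ1: clk:0→1
  Δ2: c:0→1
  Δ3: b:1→0, d:1→0
  Δ4: d:0→1
  (4Δ to stable)
t=5 Δ0: e=1 a=1 clk=1 b=0 c=1 f=0 d=1
  Δ1: clk:1→0
  (1Δ to stable)
t=6 Δ0: e=1 a=1 clk=0 b=0 c=1 f=0 d=1
  Δ1: clk:0→1
  Δ2: c:1→0
  Δ3: b:0→1, d:1→0
  Δ4: d:0→1
  (4Δ to stable)
t=7 Δ0: e=1 a=1 clk=1 b=1 c=0 f=0 d=1
  Δ1: clk:1→0
  (1Δ to stable)
t=8 Δ0: e=1 a=1 clk=0 b=1 c=0 f=0 d=1
  Δ1: clk:0→1
  Δ2: c:0→1
  Δ3: b:1→0, d:1→0
  Δ4: d:0→1
  (4Δ to stable)
t=9 Δ0: e=1 a=1 clk=1 b=0 c=1 f=0 d=1
  Δ1: clk:1→0
  (1Δ to stable)
t=10 Δ0: e=1 a=1 clk=0 b=0 c=1 f=0 d=1
  Δ1: clk:0→1
  Δ2: c:1→0
  Δ3: b:0→1, d:1→0
  Δ4: d:0→1
  (4Δ to stable)
t=11 Δ0: e=1 a=1 clk=1 b=1 c=0 f=0 d=1
  Δ1: clk:1→0
  (1Δ to stable)
t=12 Δ0: e=1 a=1 clk=0 b=1 c=0 f=0 d=1
  Δ1: clk:0→1
  Δ2: c:0→1
  Δ3: b:1→0, d:1→0
  Δ4: d:0→1
  (4Δ to stable)
t=13 Δ0: e=1 a=1 clk=1 b=0 c=1 f=0 d=1
  Δ1: clk:1→0
  (1Δ to stable)
t=14 Δ0: e=1 a=1 clk=0 b=0 c=1 f=0 d=1
  Δ1: clk:0→1
  Δ2: c:1→0
  Δ3: b:0→1, d:1→0
  Δ4: d:0→1
  (4Δ to stable)

1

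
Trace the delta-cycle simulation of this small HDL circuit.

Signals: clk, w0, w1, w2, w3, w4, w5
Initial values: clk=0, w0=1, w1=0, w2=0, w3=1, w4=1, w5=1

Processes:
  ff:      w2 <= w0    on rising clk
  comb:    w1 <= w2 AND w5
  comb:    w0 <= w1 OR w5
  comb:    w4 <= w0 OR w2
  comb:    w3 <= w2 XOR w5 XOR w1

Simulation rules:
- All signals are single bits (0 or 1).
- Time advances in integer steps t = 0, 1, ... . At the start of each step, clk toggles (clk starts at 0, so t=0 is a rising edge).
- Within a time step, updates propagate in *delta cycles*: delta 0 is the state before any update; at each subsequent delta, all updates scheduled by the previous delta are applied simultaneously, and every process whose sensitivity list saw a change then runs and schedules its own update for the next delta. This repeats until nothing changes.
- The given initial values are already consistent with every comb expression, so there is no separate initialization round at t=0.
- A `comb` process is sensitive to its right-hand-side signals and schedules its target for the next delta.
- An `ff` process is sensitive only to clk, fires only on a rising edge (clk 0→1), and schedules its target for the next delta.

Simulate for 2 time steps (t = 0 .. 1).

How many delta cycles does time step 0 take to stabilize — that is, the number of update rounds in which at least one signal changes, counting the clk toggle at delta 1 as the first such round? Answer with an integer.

t=0 Δ0: w4=1 w2=0 w3=1 w1=0 w0=1 w5=1 clk=0
  Δ1: clk:0→1
  Δ2: w2:0→1
  Δ3: w3:1→0, w1:0→1
  Δ4: w3:0→1
  (4Δ to stable)
t=1 Δ0: w4=1 w2=1 w3=1 w1=1 w0=1 w5=1 clk=1
  Δ1: clk:1→0
  (1Δ to stable)

4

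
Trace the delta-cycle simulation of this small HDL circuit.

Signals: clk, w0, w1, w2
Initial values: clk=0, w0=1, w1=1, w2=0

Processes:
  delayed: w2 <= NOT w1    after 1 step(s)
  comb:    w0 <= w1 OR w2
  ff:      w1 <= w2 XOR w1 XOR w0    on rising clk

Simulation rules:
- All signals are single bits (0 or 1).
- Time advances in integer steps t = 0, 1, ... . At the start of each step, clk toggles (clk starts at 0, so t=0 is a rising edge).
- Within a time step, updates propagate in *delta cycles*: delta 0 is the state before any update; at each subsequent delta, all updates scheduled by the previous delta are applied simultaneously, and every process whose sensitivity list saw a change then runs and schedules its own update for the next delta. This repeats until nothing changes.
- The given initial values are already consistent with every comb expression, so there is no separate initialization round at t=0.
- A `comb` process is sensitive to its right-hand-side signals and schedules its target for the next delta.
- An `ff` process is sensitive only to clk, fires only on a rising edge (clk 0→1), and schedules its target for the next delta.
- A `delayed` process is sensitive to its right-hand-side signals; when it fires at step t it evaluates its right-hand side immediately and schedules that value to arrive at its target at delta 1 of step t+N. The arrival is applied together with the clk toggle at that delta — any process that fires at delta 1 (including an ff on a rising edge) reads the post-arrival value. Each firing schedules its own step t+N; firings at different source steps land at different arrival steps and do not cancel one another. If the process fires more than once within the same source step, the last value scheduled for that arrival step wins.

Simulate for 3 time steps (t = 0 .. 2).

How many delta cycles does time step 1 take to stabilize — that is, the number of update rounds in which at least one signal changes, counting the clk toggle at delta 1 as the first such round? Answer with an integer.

t=0 Δ0: w2=0 w1=1 clk=0 w0=1
  Δ1: clk:0→1
  Δ2: w1:1→0
  Δ3: w0:1→0
  (3Δ to stable)
t=1 Δ0: w2=0 w1=0 clk=1 w0=0
  Δ1: w2:0→1, clk:1→0
  Δ2: w0:0→1
  (2Δ to stable)
t=2 Δ0: w2=1 w1=0 clk=0 w0=1
  Δ1: clk:0→1
  (1Δ to stable)

2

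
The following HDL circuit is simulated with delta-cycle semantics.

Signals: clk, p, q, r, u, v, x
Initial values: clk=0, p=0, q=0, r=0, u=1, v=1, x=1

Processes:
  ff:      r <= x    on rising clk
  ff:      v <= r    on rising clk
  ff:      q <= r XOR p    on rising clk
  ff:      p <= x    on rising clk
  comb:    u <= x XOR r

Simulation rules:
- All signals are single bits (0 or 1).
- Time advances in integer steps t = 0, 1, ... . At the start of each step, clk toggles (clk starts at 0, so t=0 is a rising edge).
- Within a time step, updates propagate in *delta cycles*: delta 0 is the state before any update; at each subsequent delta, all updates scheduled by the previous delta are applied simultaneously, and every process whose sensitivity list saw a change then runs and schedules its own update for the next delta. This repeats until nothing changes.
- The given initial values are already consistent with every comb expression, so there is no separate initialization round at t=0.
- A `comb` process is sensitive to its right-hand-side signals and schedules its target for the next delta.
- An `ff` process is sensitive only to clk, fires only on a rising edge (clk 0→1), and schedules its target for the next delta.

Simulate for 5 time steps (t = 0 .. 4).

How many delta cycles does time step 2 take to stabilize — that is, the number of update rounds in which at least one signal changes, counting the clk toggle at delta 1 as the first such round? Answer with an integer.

[bits: clk,r,q,x,v,p,u]
t=0: Δ0=0001101 Δ1=1001101 Δ2=1101011 Δ3=1101010 | 3Δ
t=1: Δ0=1101010 Δ1=0101010 | 1Δ
t=2: Δ0=0101010 Δ1=1101010 Δ2=1101110 | 2Δ
t=3: Δ0=1101110 Δ1=0101110 | 1Δ
t=4: Δ0=0101110 Δ1=1101110 | 1Δ

2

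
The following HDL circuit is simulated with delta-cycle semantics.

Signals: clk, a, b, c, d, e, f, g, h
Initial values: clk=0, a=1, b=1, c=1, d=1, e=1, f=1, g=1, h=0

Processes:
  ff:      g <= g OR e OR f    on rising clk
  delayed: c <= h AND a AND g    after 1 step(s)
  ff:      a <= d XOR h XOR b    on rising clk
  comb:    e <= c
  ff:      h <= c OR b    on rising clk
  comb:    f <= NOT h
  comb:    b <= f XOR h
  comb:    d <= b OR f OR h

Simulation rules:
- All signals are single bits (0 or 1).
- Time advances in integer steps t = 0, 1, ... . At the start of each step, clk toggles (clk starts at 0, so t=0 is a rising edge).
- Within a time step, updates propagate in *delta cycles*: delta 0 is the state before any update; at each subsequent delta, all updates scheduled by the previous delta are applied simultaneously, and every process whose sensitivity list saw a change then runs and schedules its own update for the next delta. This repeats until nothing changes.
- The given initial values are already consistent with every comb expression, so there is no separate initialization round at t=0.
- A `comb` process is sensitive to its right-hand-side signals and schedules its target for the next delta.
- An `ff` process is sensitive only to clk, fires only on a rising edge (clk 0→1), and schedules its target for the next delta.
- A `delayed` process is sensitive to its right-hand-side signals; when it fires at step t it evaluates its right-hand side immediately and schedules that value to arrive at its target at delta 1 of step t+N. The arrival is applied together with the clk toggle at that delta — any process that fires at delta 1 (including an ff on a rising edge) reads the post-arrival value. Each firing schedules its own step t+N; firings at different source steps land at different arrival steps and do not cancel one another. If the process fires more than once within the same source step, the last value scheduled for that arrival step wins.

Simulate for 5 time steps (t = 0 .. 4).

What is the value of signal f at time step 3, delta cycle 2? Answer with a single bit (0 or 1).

0

t=0 Δ0: b=1 d=1 h=0 f=1 e=1 a=1 clk=0 g=1 c=1
  Δ1: clk:0→1
  Δ2: h:0→1, a:1→0
  Δ3: b:1→0, f:1→0
  Δ4: b:0→1
  (4Δ to stable)
t=1 Δ0: b=1 d=1 h=1 f=0 e=1 a=0 clk=1 g=1 c=1
  Δ1: clk:1→0, c:1→0
  Δ2: e:1→0
  (2Δ to stable)
t=2 Δ0: b=1 d=1 h=1 f=0 e=0 a=0 clk=0 g=1 c=0
  Δ1: clk:0→1
  Δ2: a:0→1
  (2Δ to stable)
t=3 Δ0: b=1 d=1 h=1 f=0 e=0 a=1 clk=1 g=1 c=0
  Δ1: clk:1→0, c:0→1
  Δ2: e:0→1
  (2Δ to stable)
t=4 Δ0: b=1 d=1 h=1 f=0 e=1 a=1 clk=0 g=1 c=1
  Δ1: clk:0→1
  (1Δ to stable)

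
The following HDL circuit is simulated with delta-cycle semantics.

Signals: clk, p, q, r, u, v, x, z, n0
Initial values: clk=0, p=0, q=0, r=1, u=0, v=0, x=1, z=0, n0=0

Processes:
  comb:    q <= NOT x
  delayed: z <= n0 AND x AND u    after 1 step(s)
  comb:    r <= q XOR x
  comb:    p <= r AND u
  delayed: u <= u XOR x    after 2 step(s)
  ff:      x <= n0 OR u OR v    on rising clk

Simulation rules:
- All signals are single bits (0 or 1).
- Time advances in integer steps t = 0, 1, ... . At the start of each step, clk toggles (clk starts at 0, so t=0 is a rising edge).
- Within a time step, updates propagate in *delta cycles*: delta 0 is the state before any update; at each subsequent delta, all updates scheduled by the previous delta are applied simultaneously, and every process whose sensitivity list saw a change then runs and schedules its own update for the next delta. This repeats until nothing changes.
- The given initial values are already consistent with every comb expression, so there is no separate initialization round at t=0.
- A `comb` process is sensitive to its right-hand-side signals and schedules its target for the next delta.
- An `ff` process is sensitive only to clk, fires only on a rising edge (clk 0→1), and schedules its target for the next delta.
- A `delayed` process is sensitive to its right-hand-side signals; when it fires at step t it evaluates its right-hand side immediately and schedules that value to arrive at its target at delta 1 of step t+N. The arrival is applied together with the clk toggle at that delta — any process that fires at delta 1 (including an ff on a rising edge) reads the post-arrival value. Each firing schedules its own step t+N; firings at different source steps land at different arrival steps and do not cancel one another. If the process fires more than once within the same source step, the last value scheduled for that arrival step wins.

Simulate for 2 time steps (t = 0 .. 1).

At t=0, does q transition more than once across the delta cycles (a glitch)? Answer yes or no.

t=0 Δ0: p=0 v=0 u=0 x=1 clk=0 q=0 n0=0 r=1 z=0
  Δ1: clk:0→1
  Δ2: x:1→0
  Δ3: q:0→1, r:1→0
  Δ4: r:0→1
  (4Δ to stable)
t=1 Δ0: p=0 v=0 u=0 x=0 clk=1 q=1 n0=0 r=1 z=0
  Δ1: clk:1→0
  (1Δ to stable)

no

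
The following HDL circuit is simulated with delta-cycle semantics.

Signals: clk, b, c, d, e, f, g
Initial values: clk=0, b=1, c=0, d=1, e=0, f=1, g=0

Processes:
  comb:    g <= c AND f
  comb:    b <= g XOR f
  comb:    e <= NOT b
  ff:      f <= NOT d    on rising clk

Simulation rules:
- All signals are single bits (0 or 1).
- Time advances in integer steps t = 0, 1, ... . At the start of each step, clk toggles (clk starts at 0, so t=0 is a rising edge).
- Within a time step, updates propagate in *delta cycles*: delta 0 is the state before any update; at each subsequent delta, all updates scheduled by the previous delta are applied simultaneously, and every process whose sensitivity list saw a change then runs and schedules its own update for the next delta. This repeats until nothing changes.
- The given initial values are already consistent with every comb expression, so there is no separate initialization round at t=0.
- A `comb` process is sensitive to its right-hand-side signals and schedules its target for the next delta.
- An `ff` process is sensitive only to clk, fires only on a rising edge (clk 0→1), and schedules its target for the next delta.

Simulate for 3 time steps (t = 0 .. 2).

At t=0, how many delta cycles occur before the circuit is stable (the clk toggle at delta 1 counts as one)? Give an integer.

[bits: c,clk,g,b,f,d,e]
t=0: Δ0=0001110 Δ1=0101110 Δ2=0101010 Δ3=0100010 Δ4=0100011 | 4Δ
t=1: Δ0=0100011 Δ1=0000011 | 1Δ
t=2: Δ0=0000011 Δ1=0100011 | 1Δ

4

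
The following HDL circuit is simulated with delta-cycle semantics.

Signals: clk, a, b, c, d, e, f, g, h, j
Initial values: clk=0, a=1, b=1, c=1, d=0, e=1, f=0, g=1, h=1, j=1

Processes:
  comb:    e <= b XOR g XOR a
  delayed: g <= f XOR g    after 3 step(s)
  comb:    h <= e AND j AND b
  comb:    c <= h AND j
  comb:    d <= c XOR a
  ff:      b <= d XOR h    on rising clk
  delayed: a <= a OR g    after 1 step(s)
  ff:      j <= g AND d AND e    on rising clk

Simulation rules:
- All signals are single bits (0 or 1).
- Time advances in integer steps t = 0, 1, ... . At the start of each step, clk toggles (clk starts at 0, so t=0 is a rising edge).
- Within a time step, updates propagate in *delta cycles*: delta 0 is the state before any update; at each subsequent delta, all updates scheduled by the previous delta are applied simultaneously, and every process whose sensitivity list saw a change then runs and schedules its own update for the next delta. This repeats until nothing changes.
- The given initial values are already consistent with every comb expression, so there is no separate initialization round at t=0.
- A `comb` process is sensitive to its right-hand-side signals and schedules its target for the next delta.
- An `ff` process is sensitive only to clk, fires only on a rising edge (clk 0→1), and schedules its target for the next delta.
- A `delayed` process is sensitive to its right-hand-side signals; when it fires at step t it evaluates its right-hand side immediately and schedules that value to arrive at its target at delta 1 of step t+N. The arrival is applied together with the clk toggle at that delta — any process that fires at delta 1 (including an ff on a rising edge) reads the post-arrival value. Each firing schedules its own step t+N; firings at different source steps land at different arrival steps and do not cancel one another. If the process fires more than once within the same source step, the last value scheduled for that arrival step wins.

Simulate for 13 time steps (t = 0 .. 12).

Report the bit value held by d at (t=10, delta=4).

1

t0.Δ0 c=1 b=1 d=0 j=1 g=1 e=1 h=1 f=0 clk=0 a=1
t0.Δ1 c=1 b=1 d=0 j=1 g=1 e=1 h=1 f=0 clk=1 a=1
t0.Δ2 c=1 b=1 d=0 j=0 g=1 e=1 h=1 f=0 clk=1 a=1
t0.Δ3 c=0 b=1 d=0 j=0 g=1 e=1 h=0 f=0 clk=1 a=1
t0.Δ4 c=0 b=1 d=1 j=0 g=1 e=1 h=0 f=0 clk=1 a=1
t1.Δ0 c=0 b=1 d=1 j=0 g=1 e=1 h=0 f=0 clk=1 a=1
t1.Δ1 c=0 b=1 d=1 j=0 g=1 e=1 h=0 f=0 clk=0 a=1
t2.Δ0 c=0 b=1 d=1 j=0 g=1 e=1 h=0 f=0 clk=0 a=1
t2.Δ1 c=0 b=1 d=1 j=0 g=1 e=1 h=0 f=0 clk=1 a=1
t2.Δ2 c=0 b=1 d=1 j=1 g=1 e=1 h=0 f=0 clk=1 a=1
t2.Δ3 c=0 b=1 d=1 j=1 g=1 e=1 h=1 f=0 clk=1 a=1
t2.Δ4 c=1 b=1 d=1 j=1 g=1 e=1 h=1 f=0 clk=1 a=1
t2.Δ5 c=1 b=1 d=0 j=1 g=1 e=1 h=1 f=0 clk=1 a=1
t3.Δ0 c=1 b=1 d=0 j=1 g=1 e=1 h=1 f=0 clk=1 a=1
t3.Δ1 c=1 b=1 d=0 j=1 g=1 e=1 h=1 f=0 clk=0 a=1
t4.Δ0 c=1 b=1 d=0 j=1 g=1 e=1 h=1 f=0 clk=0 a=1
t4.Δ1 c=1 b=1 d=0 j=1 g=1 e=1 h=1 f=0 clk=1 a=1
t4.Δ2 c=1 b=1 d=0 j=0 g=1 e=1 h=1 f=0 clk=1 a=1
t4.Δ3 c=0 b=1 d=0 j=0 g=1 e=1 h=0 f=0 clk=1 a=1
t4.Δ4 c=0 b=1 d=1 j=0 g=1 e=1 h=0 f=0 clk=1 a=1
t5.Δ0 c=0 b=1 d=1 j=0 g=1 e=1 h=0 f=0 clk=1 a=1
t5.Δ1 c=0 b=1 d=1 j=0 g=1 e=1 h=0 f=0 clk=0 a=1
t6.Δ0 c=0 b=1 d=1 j=0 g=1 e=1 h=0 f=0 clk=0 a=1
t6.Δ1 c=0 b=1 d=1 j=0 g=1 e=1 h=0 f=0 clk=1 a=1
t6.Δ2 c=0 b=1 d=1 j=1 g=1 e=1 h=0 f=0 clk=1 a=1
t6.Δ3 c=0 b=1 d=1 j=1 g=1 e=1 h=1 f=0 clk=1 a=1
t6.Δ4 c=1 b=1 d=1 j=1 g=1 e=1 h=1 f=0 clk=1 a=1
t6.Δ5 c=1 b=1 d=0 j=1 g=1 e=1 h=1 f=0 clk=1 a=1
t7.Δ0 c=1 b=1 d=0 j=1 g=1 e=1 h=1 f=0 clk=1 a=1
t7.Δ1 c=1 b=1 d=0 j=1 g=1 e=1 h=1 f=0 clk=0 a=1
t8.Δ0 c=1 b=1 d=0 j=1 g=1 e=1 h=1 f=0 clk=0 a=1
t8.Δ1 c=1 b=1 d=0 j=1 g=1 e=1 h=1 f=0 clk=1 a=1
t8.Δ2 c=1 b=1 d=0 j=0 g=1 e=1 h=1 f=0 clk=1 a=1
t8.Δ3 c=0 b=1 d=0 j=0 g=1 e=1 h=0 f=0 clk=1 a=1
t8.Δ4 c=0 b=1 d=1 j=0 g=1 e=1 h=0 f=0 clk=1 a=1
t9.Δ0 c=0 b=1 d=1 j=0 g=1 e=1 h=0 f=0 clk=1 a=1
t9.Δ1 c=0 b=1 d=1 j=0 g=1 e=1 h=0 f=0 clk=0 a=1
t10.Δ0 c=0 b=1 d=1 j=0 g=1 e=1 h=0 f=0 clk=0 a=1
t10.Δ1 c=0 b=1 d=1 j=0 g=1 e=1 h=0 f=0 clk=1 a=1
t10.Δ2 c=0 b=1 d=1 j=1 g=1 e=1 h=0 f=0 clk=1 a=1
t10.Δ3 c=0 b=1 d=1 j=1 g=1 e=1 h=1 f=0 clk=1 a=1
t10.Δ4 c=1 b=1 d=1 j=1 g=1 e=1 h=1 f=0 clk=1 a=1
t10.Δ5 c=1 b=1 d=0 j=1 g=1 e=1 h=1 f=0 clk=1 a=1
t11.Δ0 c=1 b=1 d=0 j=1 g=1 e=1 h=1 f=0 clk=1 a=1
t11.Δ1 c=1 b=1 d=0 j=1 g=1 e=1 h=1 f=0 clk=0 a=1
t12.Δ0 c=1 b=1 d=0 j=1 g=1 e=1 h=1 f=0 clk=0 a=1
t12.Δ1 c=1 b=1 d=0 j=1 g=1 e=1 h=1 f=0 clk=1 a=1
t12.Δ2 c=1 b=1 d=0 j=0 g=1 e=1 h=1 f=0 clk=1 a=1
t12.Δ3 c=0 b=1 d=0 j=0 g=1 e=1 h=0 f=0 clk=1 a=1
t12.Δ4 c=0 b=1 d=1 j=0 g=1 e=1 h=0 f=0 clk=1 a=1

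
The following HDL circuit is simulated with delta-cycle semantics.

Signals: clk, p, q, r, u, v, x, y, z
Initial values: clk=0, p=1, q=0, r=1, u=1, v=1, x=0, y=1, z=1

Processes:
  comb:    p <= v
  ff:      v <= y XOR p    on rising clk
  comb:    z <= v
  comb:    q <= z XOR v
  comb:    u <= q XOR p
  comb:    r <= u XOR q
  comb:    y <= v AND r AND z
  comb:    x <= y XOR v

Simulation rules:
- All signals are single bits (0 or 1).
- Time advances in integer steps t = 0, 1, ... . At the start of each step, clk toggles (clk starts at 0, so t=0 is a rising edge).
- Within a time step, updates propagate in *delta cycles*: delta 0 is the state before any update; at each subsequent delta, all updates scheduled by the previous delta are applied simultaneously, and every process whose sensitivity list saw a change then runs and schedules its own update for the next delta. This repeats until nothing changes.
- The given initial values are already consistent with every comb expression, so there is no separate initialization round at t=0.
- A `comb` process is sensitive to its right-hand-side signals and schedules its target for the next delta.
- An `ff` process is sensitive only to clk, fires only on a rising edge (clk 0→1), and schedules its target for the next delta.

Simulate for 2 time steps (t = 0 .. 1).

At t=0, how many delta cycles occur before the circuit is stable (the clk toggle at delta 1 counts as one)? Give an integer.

t=0 Δ0: r=1 v=1 clk=0 x=0 q=0 y=1 z=1 p=1 u=1
  Δ1: clk:0→1
  Δ2: v:1→0
  Δ3: x:0→1, q:0→1, y:1→0, z:1→0, p:1→0
  Δ4: r:1→0, x:1→0, q:1→0
  Δ5: r:0→1, u:1→0
  Δ6: r:1→0
  (6Δ to stable)
t=1 Δ0: r=0 v=0 clk=1 x=0 q=0 y=0 z=0 p=0 u=0
  Δ1: clk:1→0
  (1Δ to stable)

6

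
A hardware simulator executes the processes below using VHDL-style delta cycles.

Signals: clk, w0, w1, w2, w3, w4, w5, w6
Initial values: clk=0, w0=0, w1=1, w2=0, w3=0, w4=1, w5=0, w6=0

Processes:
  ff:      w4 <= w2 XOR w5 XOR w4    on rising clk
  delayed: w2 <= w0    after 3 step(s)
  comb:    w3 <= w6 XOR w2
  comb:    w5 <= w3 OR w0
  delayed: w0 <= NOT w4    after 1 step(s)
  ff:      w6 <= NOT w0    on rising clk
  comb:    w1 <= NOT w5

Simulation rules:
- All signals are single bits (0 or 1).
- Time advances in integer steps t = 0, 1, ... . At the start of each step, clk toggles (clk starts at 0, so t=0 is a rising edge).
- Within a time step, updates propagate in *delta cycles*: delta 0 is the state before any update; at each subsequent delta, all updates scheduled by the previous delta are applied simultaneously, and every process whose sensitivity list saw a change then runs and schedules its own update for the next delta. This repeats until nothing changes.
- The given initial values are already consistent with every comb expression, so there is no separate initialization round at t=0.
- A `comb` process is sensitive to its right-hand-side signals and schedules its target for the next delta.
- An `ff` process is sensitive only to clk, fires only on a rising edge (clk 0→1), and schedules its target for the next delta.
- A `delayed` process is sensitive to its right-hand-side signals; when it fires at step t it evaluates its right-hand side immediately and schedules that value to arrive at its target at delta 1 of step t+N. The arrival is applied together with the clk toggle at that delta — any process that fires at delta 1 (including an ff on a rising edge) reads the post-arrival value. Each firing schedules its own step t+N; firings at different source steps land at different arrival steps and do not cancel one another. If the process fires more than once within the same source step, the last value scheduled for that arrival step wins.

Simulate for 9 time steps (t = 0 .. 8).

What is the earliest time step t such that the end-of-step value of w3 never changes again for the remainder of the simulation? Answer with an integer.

t=0 Δ0: w0=0 w6=0 w3=0 w4=1 w5=0 w2=0 clk=0 w1=1
  Δ1: clk:0→1
  Δ2: w6:0→1
  Δ3: w3:0→1
  Δ4: w5:0→1
  Δ5: w1:1→0
  (5Δ to stable)
t=1 Δ0: w0=0 w6=1 w3=1 w4=1 w5=1 w2=0 clk=1 w1=0
  Δ1: clk:1→0
  (1Δ to stable)
t=2 Δ0: w0=0 w6=1 w3=1 w4=1 w5=1 w2=0 clk=0 w1=0
  Δ1: clk:0→1
  Δ2: w4:1→0
  (2Δ to stable)
t=3 Δ0: w0=0 w6=1 w3=1 w4=0 w5=1 w2=0 clk=1 w1=0
  Δ1: w0:0→1, clk:1→0
  (1Δ to stable)
t=4 Δ0: w0=1 w6=1 w3=1 w4=0 w5=1 w2=0 clk=0 w1=0
  Δ1: clk:0→1
  Δ2: w6:1→0, w4:0→1
  Δ3: w3:1→0
  (3Δ to stable)
t=5 Δ0: w0=1 w6=0 w3=0 w4=1 w5=1 w2=0 clk=1 w1=0
  Δ1: w0:1→0, clk:1→0
  Δ2: w5:1→0
  Δ3: w1:0→1
  (3Δ to stable)
t=6 Δ0: w0=0 w6=0 w3=0 w4=1 w5=0 w2=0 clk=0 w1=1
  Δ1: w2:0→1, clk:0→1
  Δ2: w6:0→1, w3:0→1, w4:1→0
  Δ3: w3:1→0, w5:0→1
  Δ4: w5:1→0, w1:1→0
  Δ5: w1:0→1
  (5Δ to stable)
t=7 Δ0: w0=0 w6=1 w3=0 w4=0 w5=0 w2=1 clk=1 w1=1
  Δ1: w0:0→1, clk:1→0
  Δ2: w5:0→1
  Δ3: w1:1→0
  (3Δ to stable)
t=8 Δ0: w0=1 w6=1 w3=0 w4=0 w5=1 w2=1 clk=0 w1=0
  Δ1: w2:1→0, clk:0→1
  Δ2: w6:1→0, w3:0→1, w4:0→1
  Δ3: w3:1→0
  (3Δ to stable)

4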